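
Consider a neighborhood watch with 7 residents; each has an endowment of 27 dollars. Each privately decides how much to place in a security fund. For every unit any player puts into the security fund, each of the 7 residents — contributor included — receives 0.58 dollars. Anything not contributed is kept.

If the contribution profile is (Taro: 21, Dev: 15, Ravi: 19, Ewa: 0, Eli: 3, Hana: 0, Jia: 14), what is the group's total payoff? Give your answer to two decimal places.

Total contributed: 21 + 15 + 19 + 0 + 3 + 0 + 14 = 72; total kept: 7 × 27 − 72 = 117.
The security fund pays out 0.58 × 7 × 72 = 292.32 in aggregate.
Group total = 117 + 292.32 = 409.32.

409.32 dollars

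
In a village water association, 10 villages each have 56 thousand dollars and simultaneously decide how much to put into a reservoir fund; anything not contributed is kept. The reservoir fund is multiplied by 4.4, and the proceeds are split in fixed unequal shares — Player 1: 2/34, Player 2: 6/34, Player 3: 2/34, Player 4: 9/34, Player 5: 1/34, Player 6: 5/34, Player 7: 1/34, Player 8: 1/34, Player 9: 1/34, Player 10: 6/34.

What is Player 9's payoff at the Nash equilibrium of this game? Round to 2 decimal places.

63.25 thousand dollars

A player with share s gets back 4.4·s per unit contributed, so full contribution is dominant for anyone with s > 1/4.4 = 0.2273 and zero contribution is dominant for anyone below.
The only share above 0.2273 is Player 4's 9/34, contributing 56; the remaining 9 contribute 0. Total contributed: 56.
Player 9 keeps 56 and receives 4.4 × 56 × 1/34 = 7.25 from the reservoir fund, for a payoff of 63.25.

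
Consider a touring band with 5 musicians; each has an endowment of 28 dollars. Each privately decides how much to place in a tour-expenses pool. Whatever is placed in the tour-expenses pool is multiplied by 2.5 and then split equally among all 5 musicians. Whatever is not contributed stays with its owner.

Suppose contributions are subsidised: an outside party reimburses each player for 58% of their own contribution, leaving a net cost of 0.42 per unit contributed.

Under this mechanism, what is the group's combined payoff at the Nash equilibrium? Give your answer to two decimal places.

With the mechanism, a contributed unit returns (2.5/5) / 0.42 = 1.1905 per unit of net cost to the contributor — now above 1 — so contributing fully is weakly dominant for every player.
So the Nash equilibrium is full contribution by all 5; the group earns 5 × (28 × 0.58 + 2.5 × 28) = 431.20.

431.20 dollars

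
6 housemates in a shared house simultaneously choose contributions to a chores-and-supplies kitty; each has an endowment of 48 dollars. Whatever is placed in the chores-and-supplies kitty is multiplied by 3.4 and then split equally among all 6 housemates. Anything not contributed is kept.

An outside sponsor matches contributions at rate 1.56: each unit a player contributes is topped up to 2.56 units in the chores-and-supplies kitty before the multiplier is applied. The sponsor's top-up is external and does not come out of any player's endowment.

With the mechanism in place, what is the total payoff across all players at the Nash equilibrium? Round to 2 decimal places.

2506.75 dollars

With the mechanism, a contributed unit returns 3.4 × 2.56 / 6 = 1.4507 per unit of net cost to the contributor — now above 1 — so contributing fully is weakly dominant for every player.
So the Nash equilibrium is full contribution by all 6; the group earns 3.4 × 2.56 × 288 = 2506.75.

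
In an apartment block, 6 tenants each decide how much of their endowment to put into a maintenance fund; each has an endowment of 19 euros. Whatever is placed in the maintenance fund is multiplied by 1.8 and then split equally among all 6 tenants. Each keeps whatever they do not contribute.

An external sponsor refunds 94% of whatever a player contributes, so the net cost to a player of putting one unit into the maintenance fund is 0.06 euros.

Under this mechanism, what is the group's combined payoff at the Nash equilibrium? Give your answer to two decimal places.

Under the mechanism each unit contributed yields (1.8/6) / 0.06 = 5.0000 back to its contributor per unit of net cost, which exceeds 1, making full contribution the dominant choice for everyone.
So the Nash equilibrium is full contribution by all 6; the group earns 6 × (19 × 0.94 + 1.8 × 19) = 312.36.

312.36 euros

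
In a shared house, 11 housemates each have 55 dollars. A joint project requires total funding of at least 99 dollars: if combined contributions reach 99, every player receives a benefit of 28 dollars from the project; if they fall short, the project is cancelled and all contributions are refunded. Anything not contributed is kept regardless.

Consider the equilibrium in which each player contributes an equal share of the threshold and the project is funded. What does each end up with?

Equal share of the threshold: 99/11 = 9.
At this profile no one gains by cutting their contribution: any cut drops the total below 99, the project is cancelled, contributions are refunded, and the deviator ends with 55, which is less than 55 − 9 + 28 = 74. Contributing more than 9 just wastes the excess. So contributing exactly 9 is a best response.
Each player's payoff: 55 − 9 + 28 = 74.

74 dollars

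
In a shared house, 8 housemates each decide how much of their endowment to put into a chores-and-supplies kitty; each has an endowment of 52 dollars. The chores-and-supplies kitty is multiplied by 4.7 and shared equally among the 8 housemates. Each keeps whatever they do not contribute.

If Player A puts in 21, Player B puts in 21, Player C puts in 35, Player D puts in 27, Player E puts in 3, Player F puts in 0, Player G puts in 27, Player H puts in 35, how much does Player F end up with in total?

151.29 dollars

Total contributed: 21 + 21 + 35 + 27 + 3 + 0 + 27 + 35 = 169.
Each receives 4.7 × 169 / 8 = 99.29 from the chores-and-supplies kitty.
Player F keeps 52 − 0 = 52, so Player F's payoff is 52 + 99.29 = 151.29.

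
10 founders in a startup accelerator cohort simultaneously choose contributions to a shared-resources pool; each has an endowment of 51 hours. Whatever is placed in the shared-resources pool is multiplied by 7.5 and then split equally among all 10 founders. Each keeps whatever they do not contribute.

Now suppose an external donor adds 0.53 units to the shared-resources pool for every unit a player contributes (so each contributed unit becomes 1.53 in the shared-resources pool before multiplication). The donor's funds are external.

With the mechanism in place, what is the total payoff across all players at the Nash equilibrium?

5852.25 hours

With the mechanism, a contributed unit returns 7.5 × 1.53 / 10 = 1.1475 per unit of net cost to the contributor — now above 1 — so contributing fully is weakly dominant for every player.
At the Nash equilibrium everyone contributes 51. Group total payoff = 7.5 × 1.53 × 510 = 5852.25.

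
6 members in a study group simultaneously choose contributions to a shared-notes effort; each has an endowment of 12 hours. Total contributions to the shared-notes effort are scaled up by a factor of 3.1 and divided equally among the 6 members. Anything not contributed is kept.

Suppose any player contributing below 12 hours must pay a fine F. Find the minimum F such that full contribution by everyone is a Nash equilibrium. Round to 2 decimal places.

Given the others contribute fully, the best deviation is to contribute 0 (any partial contribution still incurs the fine and gives up units whose private return 0.5167 is below 1).
Deviating from 12 to 0 saves 12 hours but forfeits the deviator's share of the drop in the shared-notes effort: 3.1/6 × 12 = 6.20.
So the deviation gain is 12 − 6.20 = 5.80, and the fine must be at least 5.80 hours to wipe it out.

5.80 hours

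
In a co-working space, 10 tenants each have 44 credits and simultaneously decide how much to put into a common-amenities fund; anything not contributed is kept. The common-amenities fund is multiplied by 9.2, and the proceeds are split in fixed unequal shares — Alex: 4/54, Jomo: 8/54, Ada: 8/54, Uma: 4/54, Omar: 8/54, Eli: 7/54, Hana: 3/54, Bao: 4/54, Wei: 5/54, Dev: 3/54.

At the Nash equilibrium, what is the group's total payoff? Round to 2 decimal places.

1883.20 credits

A player with share s gets back 9.2·s per unit contributed, so full contribution is dominant for anyone with s > 1/9.2 = 0.1087 and zero contribution is dominant for anyone below.
The shares above 0.1087 belong to Jomo, Ada, Omar and Eli, contributing 44 each; the remaining 6 contribute 0. Total contributed: 176.
The common-amenities fund pays out 9.2 × 176 = 1619.20 in total (split across the unequal shares, but the aggregate is all that matters for the group sum).
The 6 free-riders keep 44 each, adding 264. Group total = 264 + 1619.20 = 1883.20.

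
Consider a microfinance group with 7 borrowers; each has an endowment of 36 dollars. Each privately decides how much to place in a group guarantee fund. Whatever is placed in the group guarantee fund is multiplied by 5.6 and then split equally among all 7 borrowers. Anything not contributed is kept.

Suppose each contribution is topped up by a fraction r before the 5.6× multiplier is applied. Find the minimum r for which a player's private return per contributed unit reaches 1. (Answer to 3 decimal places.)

0.250

With matching at rate r, one contributed unit becomes (1 + r) in the group guarantee fund and returns 5.6 × (1 + r) / 7 to the contributor.
Setting this equal to 1: 1 + r = 7/5.6 = 1.2500.
So the minimum matching rate is r = 1.2500 − 1 = 0.250.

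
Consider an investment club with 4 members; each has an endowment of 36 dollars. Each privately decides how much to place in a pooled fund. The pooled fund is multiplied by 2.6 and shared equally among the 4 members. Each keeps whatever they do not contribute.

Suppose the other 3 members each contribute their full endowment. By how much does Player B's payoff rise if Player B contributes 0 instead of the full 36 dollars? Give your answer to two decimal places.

12.60 dollars

Switching from a contribution of 36 to 0 lets Player B keep an extra 36 dollars, but lowers the pooled fund by 36, which costs Player B their own share of that drop: 2.6/4 × 36 = 23.40.
Net gain = 36 − 23.40 = 12.60. The private return per contributed unit (0.6500) is below 1, so free-riding is indeed the best response regardless of what the others do.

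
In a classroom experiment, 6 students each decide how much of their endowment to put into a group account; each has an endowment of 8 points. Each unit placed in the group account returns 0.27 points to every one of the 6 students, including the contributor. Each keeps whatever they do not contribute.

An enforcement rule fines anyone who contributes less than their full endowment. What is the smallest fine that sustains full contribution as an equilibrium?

Given the others contribute fully, the best deviation is to contribute 0 (any partial contribution still incurs the fine and gives up units whose private return 0.27 is below 1).
Deviating from 8 to 0 saves 8 points but forfeits the deviator's share of the drop in the group account: 0.27 × 8 = 2.16.
So the deviation gain is 8 − 2.16 = 5.84, and the fine must be at least 5.84 points to wipe it out.

5.84 points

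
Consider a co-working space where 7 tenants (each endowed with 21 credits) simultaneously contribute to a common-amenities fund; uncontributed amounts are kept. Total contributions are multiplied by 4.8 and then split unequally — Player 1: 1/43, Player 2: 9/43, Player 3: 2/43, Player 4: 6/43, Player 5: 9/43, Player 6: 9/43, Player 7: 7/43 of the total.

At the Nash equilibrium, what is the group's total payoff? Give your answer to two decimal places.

A player with share s gets back 4.8·s per unit contributed, so full contribution is dominant for anyone with s > 1/4.8 = 0.2083 and zero contribution is dominant for anyone below.
The shares above 0.2083 belong to Player 2, Player 5 and Player 6, contributing 21 each; the remaining 4 contribute 0. Total contributed: 63.
The common-amenities fund pays out 4.8 × 63 = 302.40 in total (split across the unequal shares, but the aggregate is all that matters for the group sum).
The 4 free-riders keep 21 each, adding 84. Group total = 84 + 302.40 = 386.40.

386.40 credits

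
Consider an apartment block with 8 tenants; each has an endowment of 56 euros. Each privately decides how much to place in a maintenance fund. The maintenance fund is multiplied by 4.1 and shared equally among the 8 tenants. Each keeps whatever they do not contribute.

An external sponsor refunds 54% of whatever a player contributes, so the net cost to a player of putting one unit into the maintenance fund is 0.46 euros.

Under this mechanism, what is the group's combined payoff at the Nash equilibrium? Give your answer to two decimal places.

2078.72 euros

The effective private return per unit is now (4.1/8) / 0.46 = 1.1141 > 1, so every player's dominant strategy flips to full contribution.
At the Nash equilibrium everyone contributes 56. Group total payoff = 8 × (56 × 0.54 + 4.1 × 56) = 2078.72.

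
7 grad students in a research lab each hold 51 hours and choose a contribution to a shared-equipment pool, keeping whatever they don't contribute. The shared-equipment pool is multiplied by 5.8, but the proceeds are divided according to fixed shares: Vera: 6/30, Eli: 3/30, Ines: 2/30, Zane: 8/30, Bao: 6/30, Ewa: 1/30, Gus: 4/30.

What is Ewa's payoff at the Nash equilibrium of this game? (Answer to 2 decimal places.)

80.58 hours

A player with share s gets back 5.8·s per unit contributed, so full contribution is dominant for anyone with s > 1/5.8 = 0.1724 and zero contribution is dominant for anyone below.
The shares above 0.1724 belong to Vera, Zane and Bao, contributing 51 each; the remaining 4 contribute 0. Total contributed: 153.
Ewa keeps 51 and receives 5.8 × 153 × 1/30 = 29.58 from the shared-equipment pool, for a payoff of 80.58.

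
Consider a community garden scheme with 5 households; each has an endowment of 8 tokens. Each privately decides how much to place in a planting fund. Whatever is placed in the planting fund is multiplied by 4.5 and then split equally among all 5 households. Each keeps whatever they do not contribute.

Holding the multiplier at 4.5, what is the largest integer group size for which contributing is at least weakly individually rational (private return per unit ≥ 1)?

4

Private return per unit is 4.5/(group size), which is ≥ 1 whenever the group size is ≤ 4.5.
The largest such integer is 4.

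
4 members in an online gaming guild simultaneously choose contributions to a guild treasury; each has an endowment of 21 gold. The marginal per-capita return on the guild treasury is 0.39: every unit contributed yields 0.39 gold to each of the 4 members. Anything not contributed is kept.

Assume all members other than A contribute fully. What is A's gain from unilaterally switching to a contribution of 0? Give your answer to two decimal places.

12.81 gold

Switching from a contribution of 21 to 0 lets A keep an extra 21 gold, but lowers the guild treasury by 21, which costs A their own share of that drop: 0.39 × 21 = 8.19.
Net gain = 21 − 8.19 = 12.81. The private return per contributed unit (0.39) is below 1, so free-riding is indeed the best response regardless of what the others do.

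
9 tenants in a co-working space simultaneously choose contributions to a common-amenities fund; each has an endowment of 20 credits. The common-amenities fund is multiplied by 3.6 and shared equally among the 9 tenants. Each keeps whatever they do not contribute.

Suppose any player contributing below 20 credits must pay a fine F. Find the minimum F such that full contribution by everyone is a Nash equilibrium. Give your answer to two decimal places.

12.00 credits

Given the others contribute fully, the best deviation is to contribute 0 (any partial contribution still incurs the fine and gives up units whose private return 0.4000 is below 1).
Deviating from 20 to 0 saves 20 credits but forfeits the deviator's share of the drop in the common-amenities fund: 3.6/9 × 20 = 8.00.
So the deviation gain is 20 − 8.00 = 12.00, and the fine must be at least 12.00 credits to wipe it out.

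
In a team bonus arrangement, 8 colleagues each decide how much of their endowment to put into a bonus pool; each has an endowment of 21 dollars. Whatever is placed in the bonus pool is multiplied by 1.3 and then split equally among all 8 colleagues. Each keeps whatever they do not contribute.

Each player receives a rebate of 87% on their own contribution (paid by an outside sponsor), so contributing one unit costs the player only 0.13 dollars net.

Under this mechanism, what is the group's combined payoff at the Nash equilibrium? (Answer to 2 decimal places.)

364.56 dollars

Under the mechanism each unit contributed yields (1.3/8) / 0.13 = 1.2500 back to its contributor per unit of net cost, which exceeds 1, making full contribution the dominant choice for everyone.
At the Nash equilibrium everyone contributes 21. Group total payoff = 8 × (21 × 0.87 + 1.3 × 21) = 364.56.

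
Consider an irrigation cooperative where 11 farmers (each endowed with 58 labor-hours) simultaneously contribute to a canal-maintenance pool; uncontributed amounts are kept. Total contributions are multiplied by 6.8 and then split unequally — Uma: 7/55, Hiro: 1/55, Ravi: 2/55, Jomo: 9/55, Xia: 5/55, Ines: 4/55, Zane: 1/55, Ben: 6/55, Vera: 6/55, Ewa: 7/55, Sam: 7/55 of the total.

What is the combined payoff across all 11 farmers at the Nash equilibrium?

For player j, contributing a unit is worthwhile iff 6.8 × (j's share) ≥ 1, i.e. iff j's share is at least 0.1471.
The only share above 0.1471 is Jomo's 9/55, contributing 58; the remaining 10 contribute 0. Total contributed: 58.
The canal-maintenance pool pays out 6.8 × 58 = 394.40 in total (split across the unequal shares, but the aggregate is all that matters for the group sum).
The 10 free-riders keep 58 each, adding 580. Group total = 580 + 394.40 = 974.40.

974.40 labor-hours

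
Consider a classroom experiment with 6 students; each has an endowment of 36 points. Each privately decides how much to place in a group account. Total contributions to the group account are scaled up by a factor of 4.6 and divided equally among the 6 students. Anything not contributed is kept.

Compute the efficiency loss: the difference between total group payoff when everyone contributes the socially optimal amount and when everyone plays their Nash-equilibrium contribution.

Each contributed unit returns 4.6/6 = 0.7667 to its contributor — below 1 — so contributing 0 is dominant for every player. At the Nash equilibrium everyone keeps their 36, and the group total is 6 × 36 = 216.
Each contributed unit returns 4.600 to the group as a whole (0.7667 to each of 6 players), which exceeds 1, so the social optimum is full contribution: group total = 4.600 × 216 = 993.60.
Efficiency loss = 993.60 − 216 = 777.60.

777.60 points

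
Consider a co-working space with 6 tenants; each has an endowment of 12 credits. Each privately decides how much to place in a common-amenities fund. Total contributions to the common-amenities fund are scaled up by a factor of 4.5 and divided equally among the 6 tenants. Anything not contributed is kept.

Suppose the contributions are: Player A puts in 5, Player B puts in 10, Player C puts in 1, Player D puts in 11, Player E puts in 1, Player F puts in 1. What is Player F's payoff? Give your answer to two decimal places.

Total contributed: 5 + 10 + 1 + 11 + 1 + 1 = 29.
Each receives 4.5 × 29 / 6 = 21.75 from the common-amenities fund.
Player F keeps 12 − 1 = 11, so Player F's payoff is 11 + 21.75 = 32.75.

32.75 credits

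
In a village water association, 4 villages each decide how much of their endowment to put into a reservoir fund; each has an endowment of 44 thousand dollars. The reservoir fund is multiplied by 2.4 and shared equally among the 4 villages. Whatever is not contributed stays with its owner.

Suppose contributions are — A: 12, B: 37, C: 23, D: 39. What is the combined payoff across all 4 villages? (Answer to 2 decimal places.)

Total contributed: 12 + 37 + 23 + 39 = 111; total kept: 4 × 44 − 111 = 65.
The reservoir fund pays out 2.4 × 111 = 266.40 in aggregate.
Group total = 65 + 266.40 = 331.40.

331.40 thousand dollars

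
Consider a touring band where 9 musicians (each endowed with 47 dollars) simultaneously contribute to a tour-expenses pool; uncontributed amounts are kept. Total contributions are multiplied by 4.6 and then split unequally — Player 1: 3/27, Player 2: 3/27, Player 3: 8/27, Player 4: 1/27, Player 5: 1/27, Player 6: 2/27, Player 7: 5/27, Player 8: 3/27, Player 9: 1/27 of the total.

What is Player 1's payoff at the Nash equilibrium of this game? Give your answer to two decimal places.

71.02 dollars

For player j, contributing a unit is worthwhile iff 4.6 × (j's share) ≥ 1, i.e. iff j's share is at least 0.2174.
The only share above 0.2174 is Player 3's 8/27, contributing 47; the remaining 8 contribute 0. Total contributed: 47.
Player 1 keeps 47 and receives 4.6 × 47 × 3/27 = 24.02 from the tour-expenses pool, for a payoff of 71.02.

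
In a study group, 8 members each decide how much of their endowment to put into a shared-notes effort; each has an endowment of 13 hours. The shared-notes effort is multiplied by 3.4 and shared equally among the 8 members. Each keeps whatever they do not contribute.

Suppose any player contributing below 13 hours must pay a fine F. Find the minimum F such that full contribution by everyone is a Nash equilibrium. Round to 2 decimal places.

7.48 hours

Given the others contribute fully, the best deviation is to contribute 0 (any partial contribution still incurs the fine and gives up units whose private return 0.4250 is below 1).
Deviating from 13 to 0 saves 13 hours but forfeits the deviator's share of the drop in the shared-notes effort: 3.4/8 × 13 = 5.52.
So the deviation gain is 13 − 5.52 = 7.48, and the fine must be at least 7.48 hours to wipe it out.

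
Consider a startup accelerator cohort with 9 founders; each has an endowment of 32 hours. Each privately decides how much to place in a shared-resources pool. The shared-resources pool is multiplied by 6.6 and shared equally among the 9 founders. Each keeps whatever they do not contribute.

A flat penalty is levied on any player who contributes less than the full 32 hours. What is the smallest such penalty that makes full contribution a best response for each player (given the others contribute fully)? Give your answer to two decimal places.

8.53 hours

Given the others contribute fully, the best deviation is to contribute 0 (any partial contribution still incurs the fine and gives up units whose private return 0.7333 is below 1).
Deviating from 32 to 0 saves 32 hours but forfeits the deviator's share of the drop in the shared-resources pool: 6.6/9 × 32 = 23.47.
So the deviation gain is 32 − 23.47 = 8.53, and the fine must be at least 8.53 hours to wipe it out.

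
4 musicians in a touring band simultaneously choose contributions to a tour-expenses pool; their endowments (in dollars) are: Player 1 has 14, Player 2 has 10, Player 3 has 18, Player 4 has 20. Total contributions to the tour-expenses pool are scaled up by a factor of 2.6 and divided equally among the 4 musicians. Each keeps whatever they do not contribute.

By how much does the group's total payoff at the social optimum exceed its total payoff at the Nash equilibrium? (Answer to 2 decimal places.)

The private return per contributed unit is 2.6/4 = 0.6500 < 1 for every player regardless of endowment, so the Nash equilibrium is zero contribution and the group total is Σ E_j = 14 + 10 + 18 + 20 = 62.
Each contributed unit returns 2.600 to the group, so the social optimum is full contribution by everyone: group total = 2.600 × 62 = 161.20.
Efficiency loss = (2.600 − 1) × 62 = 99.20.

99.20 dollars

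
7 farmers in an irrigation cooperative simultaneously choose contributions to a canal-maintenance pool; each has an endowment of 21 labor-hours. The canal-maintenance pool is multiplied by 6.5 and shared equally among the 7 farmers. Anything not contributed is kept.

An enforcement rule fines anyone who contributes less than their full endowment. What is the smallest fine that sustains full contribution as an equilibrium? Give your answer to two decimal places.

1.50 labor-hours

Given the others contribute fully, the best deviation is to contribute 0 (any partial contribution still incurs the fine and gives up units whose private return 0.9286 is below 1).
Deviating from 21 to 0 saves 21 labor-hours but forfeits the deviator's share of the drop in the canal-maintenance pool: 6.5/7 × 21 = 19.50.
So the deviation gain is 21 − 19.50 = 1.50, and the fine must be at least 1.50 labor-hours to wipe it out.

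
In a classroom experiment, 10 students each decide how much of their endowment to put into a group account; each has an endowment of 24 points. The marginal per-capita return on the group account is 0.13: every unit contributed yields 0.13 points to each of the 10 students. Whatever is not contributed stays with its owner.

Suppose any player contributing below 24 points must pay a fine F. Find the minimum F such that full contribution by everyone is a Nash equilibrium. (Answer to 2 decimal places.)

20.88 points

Given the others contribute fully, the best deviation is to contribute 0 (any partial contribution still incurs the fine and gives up units whose private return 0.13 is below 1).
Deviating from 24 to 0 saves 24 points but forfeits the deviator's share of the drop in the group account: 0.13 × 24 = 3.12.
So the deviation gain is 24 − 3.12 = 20.88, and the fine must be at least 20.88 points to wipe it out.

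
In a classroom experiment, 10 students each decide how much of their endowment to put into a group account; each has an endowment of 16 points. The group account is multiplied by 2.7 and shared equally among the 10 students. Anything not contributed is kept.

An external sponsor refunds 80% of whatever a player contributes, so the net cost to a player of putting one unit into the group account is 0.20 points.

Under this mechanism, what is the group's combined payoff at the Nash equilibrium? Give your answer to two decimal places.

560.00 points

With the mechanism, a contributed unit returns (2.7/10) / 0.20 = 1.3500 per unit of net cost to the contributor — now above 1 — so contributing fully is weakly dominant for every player.
So the Nash equilibrium is full contribution by all 10; the group earns 10 × (16 × 0.80 + 2.7 × 16) = 560.00.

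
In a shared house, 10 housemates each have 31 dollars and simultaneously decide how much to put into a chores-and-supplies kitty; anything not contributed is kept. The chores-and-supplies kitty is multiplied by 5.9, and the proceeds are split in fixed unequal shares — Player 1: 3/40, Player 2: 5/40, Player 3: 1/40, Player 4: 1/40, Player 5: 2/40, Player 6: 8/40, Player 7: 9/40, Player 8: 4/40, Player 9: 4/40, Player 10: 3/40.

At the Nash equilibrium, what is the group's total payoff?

613.80 dollars

Each unit j contributes comes back to j as 5.9 × (j's share), so j prefers to contribute only if that share exceeds 1/5.9 = 0.1695; otherwise keeping the unit dominates.
Player 6 and Player 7 clear that bar, contributing 31 each; the remaining 8 contribute 0. Total contributed: 62.
The chores-and-supplies kitty pays out 5.9 × 62 = 365.80 in total (split across the unequal shares, but the aggregate is all that matters for the group sum).
The 8 free-riders keep 31 each, adding 248. Group total = 248 + 365.80 = 613.80.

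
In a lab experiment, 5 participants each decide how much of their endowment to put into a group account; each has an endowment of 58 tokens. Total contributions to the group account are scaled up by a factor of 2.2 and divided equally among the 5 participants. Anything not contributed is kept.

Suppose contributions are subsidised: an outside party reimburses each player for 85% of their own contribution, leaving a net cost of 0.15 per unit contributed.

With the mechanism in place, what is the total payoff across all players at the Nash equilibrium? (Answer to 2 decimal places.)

The effective private return per unit is now (2.2/5) / 0.15 = 2.9333 > 1, so every player's dominant strategy flips to full contribution.
So the Nash equilibrium is full contribution by all 5; the group earns 5 × (58 × 0.85 + 2.2 × 58) = 884.50.

884.50 tokens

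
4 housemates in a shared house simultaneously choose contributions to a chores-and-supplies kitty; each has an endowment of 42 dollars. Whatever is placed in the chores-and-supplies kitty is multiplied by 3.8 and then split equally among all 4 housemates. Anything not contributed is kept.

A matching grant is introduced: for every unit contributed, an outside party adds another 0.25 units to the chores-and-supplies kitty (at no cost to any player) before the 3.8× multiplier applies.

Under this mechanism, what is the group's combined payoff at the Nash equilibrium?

798.00 dollars

Under the mechanism each unit contributed yields 3.8 × 1.25 / 4 = 1.1875 back to its contributor per unit of net cost, which exceeds 1, making full contribution the dominant choice for everyone.
At the Nash equilibrium everyone contributes 42. Group total payoff = 3.8 × 1.25 × 168 = 798.00.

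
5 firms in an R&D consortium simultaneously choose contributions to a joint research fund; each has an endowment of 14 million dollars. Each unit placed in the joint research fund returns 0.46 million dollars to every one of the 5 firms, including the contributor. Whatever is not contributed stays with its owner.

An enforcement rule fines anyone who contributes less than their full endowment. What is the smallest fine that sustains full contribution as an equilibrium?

7.56 million dollars

Given the others contribute fully, the best deviation is to contribute 0 (any partial contribution still incurs the fine and gives up units whose private return 0.46 is below 1).
Deviating from 14 to 0 saves 14 million dollars but forfeits the deviator's share of the drop in the joint research fund: 0.46 × 14 = 6.44.
So the deviation gain is 14 − 6.44 = 7.56, and the fine must be at least 7.56 million dollars to wipe it out.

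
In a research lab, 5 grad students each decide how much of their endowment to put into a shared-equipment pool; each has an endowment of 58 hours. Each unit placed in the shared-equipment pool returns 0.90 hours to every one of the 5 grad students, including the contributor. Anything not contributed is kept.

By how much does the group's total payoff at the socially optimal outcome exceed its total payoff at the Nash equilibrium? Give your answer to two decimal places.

The private return per contributed unit is 0.90 < 1, so contributing 0 is dominant for every player. At the Nash equilibrium everyone keeps their 58, and the group total is 5 × 58 = 290.
Each contributed unit returns 4.500 to the group as a whole (0.90 to each of 5 players), which exceeds 1, so the social optimum is full contribution: group total = 4.500 × 290 = 1305.00.
Efficiency loss = 1305.00 − 290 = 1015.00.

1015.00 hours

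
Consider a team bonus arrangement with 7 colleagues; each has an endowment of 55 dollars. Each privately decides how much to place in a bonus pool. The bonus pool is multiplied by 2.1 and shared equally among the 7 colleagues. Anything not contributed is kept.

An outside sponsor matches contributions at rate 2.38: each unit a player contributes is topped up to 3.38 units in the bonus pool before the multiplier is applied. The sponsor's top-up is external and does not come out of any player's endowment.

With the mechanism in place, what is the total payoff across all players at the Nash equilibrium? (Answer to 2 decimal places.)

2732.73 dollars

With the mechanism, a contributed unit returns 2.1 × 3.38 / 7 = 1.0140 per unit of net cost to the contributor — now above 1 — so contributing fully is weakly dominant for every player.
So the Nash equilibrium is full contribution by all 7; the group earns 2.1 × 3.38 × 385 = 2732.73.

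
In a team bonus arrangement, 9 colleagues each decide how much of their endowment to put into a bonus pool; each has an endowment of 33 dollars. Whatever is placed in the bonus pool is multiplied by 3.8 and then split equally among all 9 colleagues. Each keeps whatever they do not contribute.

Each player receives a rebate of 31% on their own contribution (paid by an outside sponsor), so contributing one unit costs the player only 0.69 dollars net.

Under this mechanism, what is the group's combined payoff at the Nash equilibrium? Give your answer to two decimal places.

297.00 dollars

With the mechanism, a contributed unit returns (3.8/9) / 0.69 = 0.6119 per unit of net cost — still below 1 — so contributing 0 remains dominant for every player.
Everyone keeps their endowment and the group total is 9 × 33 = 297.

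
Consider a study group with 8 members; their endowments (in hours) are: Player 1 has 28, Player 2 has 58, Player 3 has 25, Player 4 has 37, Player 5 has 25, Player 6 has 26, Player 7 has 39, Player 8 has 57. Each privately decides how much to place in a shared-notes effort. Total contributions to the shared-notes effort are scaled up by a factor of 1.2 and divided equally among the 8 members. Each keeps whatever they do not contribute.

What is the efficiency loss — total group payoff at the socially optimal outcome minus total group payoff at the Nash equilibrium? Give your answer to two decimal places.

The private return per contributed unit is 1.2/8 = 0.1500 < 1 for every player regardless of endowment, so the Nash equilibrium is zero contribution and the group total is Σ E_j = 28 + 58 + 25 + 37 + 25 + 26 + 39 + 57 = 295.
Each contributed unit returns 1.200 to the group, so the social optimum is full contribution by everyone: group total = 1.200 × 295 = 354.00.
Efficiency loss = (1.200 − 1) × 295 = 59.00.

59.00 hours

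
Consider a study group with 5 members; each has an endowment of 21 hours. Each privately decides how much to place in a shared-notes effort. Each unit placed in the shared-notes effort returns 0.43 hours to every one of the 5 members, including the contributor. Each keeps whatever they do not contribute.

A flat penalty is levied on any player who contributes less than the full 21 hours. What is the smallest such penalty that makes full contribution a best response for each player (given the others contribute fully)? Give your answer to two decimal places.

11.97 hours

Given the others contribute fully, the best deviation is to contribute 0 (any partial contribution still incurs the fine and gives up units whose private return 0.43 is below 1).
Deviating from 21 to 0 saves 21 hours but forfeits the deviator's share of the drop in the shared-notes effort: 0.43 × 21 = 9.03.
So the deviation gain is 21 − 9.03 = 11.97, and the fine must be at least 11.97 hours to wipe it out.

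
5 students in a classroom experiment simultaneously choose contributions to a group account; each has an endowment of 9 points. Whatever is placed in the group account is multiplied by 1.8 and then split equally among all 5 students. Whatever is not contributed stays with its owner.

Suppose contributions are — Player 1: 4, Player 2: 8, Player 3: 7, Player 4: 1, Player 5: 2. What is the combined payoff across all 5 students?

62.60 points

Total contributed: 4 + 8 + 7 + 1 + 2 = 22; total kept: 5 × 9 − 22 = 23.
The group account pays out 1.8 × 22 = 39.60 in aggregate.
Group total = 23 + 39.60 = 62.60.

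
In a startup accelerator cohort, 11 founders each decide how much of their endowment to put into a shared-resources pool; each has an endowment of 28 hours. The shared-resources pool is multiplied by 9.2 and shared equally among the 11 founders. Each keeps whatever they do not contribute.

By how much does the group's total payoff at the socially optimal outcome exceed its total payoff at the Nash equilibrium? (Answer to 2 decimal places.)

Each contributed unit returns 9.2/11 = 0.8364 to its contributor — below 1 — so contributing 0 is dominant for every player. At the Nash equilibrium everyone keeps their 28, and the group total is 11 × 28 = 308.
Each contributed unit returns 9.200 to the group as a whole (0.8364 to each of 11 players), which exceeds 1, so the social optimum is full contribution: group total = 9.200 × 308 = 2833.60.
Efficiency loss = 2833.60 − 308 = 2525.60.

2525.60 hours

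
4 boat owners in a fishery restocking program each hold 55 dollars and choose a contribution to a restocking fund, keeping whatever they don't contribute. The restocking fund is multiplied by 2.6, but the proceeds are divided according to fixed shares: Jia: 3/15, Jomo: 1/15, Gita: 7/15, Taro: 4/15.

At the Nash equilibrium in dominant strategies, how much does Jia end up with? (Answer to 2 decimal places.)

Each unit j contributes comes back to j as 2.6 × (j's share), so j prefers to contribute only if that share exceeds 1/2.6 = 0.3846; otherwise keeping the unit dominates.
Gita alone (share 7/15) is above the threshold, contributing 55; the remaining 3 contribute 0. Total contributed: 55.
Jia keeps 55 and receives 2.6 × 55 × 3/15 = 28.60 from the restocking fund, for a payoff of 83.60.

83.60 dollars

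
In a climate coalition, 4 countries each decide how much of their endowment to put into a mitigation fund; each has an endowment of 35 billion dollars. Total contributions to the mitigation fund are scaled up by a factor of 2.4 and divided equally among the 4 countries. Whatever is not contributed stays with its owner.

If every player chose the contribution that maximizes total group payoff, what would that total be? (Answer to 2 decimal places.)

Each contributed unit returns 2.400 to the group as a whole (0.6000 to each of 4 players), which exceeds 1, so the social optimum is full contribution: group total = 2.400 × 140 = 336.00.

336.00 billion dollars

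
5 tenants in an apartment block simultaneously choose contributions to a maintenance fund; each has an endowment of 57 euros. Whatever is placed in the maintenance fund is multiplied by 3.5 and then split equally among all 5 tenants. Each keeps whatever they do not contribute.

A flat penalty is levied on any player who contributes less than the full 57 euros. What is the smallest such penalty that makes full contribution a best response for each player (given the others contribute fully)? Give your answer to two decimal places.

17.10 euros

Given the others contribute fully, the best deviation is to contribute 0 (any partial contribution still incurs the fine and gives up units whose private return 0.7000 is below 1).
Deviating from 57 to 0 saves 57 euros but forfeits the deviator's share of the drop in the maintenance fund: 3.5/5 × 57 = 39.90.
So the deviation gain is 57 − 39.90 = 17.10, and the fine must be at least 17.10 euros to wipe it out.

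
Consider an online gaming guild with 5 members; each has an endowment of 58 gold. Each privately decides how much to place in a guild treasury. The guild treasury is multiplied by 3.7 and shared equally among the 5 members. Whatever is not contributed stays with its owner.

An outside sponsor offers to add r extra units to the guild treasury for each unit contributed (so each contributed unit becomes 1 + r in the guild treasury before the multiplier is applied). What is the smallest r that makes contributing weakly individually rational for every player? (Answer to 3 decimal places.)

With matching at rate r, one contributed unit becomes (1 + r) in the guild treasury and returns 3.7 × (1 + r) / 5 to the contributor.
Setting this equal to 1: 1 + r = 5/3.7 = 1.3514.
So the minimum matching rate is r = 1.3514 − 1 = 0.351.

0.351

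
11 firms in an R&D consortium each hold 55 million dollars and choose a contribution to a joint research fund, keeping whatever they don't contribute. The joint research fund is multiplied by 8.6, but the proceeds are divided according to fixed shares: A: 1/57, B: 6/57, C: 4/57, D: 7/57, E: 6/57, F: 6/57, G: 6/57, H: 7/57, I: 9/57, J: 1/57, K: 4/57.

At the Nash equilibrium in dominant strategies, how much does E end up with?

Each unit j contributes comes back to j as 8.6 × (j's share), so j prefers to contribute only if that share exceeds 1/8.6 = 0.1163; otherwise keeping the unit dominates.
D, H and I are above the threshold, contributing 55 each; the remaining 8 contribute 0. Total contributed: 165.
E keeps 55 and receives 8.6 × 165 × 6/57 = 149.37 from the joint research fund, for a payoff of 204.37.

204.37 million dollars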